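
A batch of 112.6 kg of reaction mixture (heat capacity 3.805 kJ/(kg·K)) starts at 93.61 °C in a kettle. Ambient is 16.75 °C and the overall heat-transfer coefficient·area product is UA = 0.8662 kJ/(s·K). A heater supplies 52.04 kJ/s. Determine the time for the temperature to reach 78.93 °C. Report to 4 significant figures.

Heat balance on the well-mixed liquid: M c_p dT/dt = −UA(T − T_amb) + Q̇.
τ = M c_p/UA = 494.624 s; T_ss = T_amb + Q̇/UA = 16.75 + 52.04/0.8662 = 76.8285 °C.
T(t) = T_ss + (T₀ − T_ss)e^(−t/τ); set T = 78.93:
t = −τ ln[(T − T_ss)/(T₀ − T_ss)] = −494.624 · ln(0.125227) = 1027.64 s.

1028 s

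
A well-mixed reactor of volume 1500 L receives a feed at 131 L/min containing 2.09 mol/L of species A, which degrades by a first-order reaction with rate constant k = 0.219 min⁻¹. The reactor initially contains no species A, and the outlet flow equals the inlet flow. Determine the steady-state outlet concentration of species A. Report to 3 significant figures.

Accumulation = in − out − consumed: V dC/dt = Q C_in − Q C − k V C.
At steady state: 0 = Q C_in − (Q + kV) C_ss, so C_ss = Q C_in/(Q + kV).
C_ss = 131·2.09/(131 + 0.219·1500) = 273.79/459.50 = 0.59584 mol/L.

0.596 mol/L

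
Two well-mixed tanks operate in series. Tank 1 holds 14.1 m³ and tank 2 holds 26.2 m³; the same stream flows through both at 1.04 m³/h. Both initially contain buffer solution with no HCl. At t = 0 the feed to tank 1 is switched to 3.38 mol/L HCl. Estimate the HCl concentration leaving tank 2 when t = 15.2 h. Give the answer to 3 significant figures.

Species balance on tank i: dCᵢ/dt = (Cᵢ₋₁ − Cᵢ)/τᵢ with τᵢ = Vᵢ/Q.
τ₁ = 14.1/1.04 = 13.558 h; τ₂ = 26.2/1.04 = 25.192 h.
Solving the cascade with C₁(0)=C₂(0)=0 gives C₂(t) = C_in[1 − (τ₁ e^(−t/τ₁) − τ₂ e^(−t/τ₂))/(τ₁ − τ₂)].
At t = 15.2: e^(−t/τ₁) = 0.32591, e^(−t/τ₂) = 0.54697.
C₂ = 3.38·[1 − (13.558·0.32591 − 25.192·0.54697)/(-11.635)] = 3.38·0.19543 = 0.66055 mol/L.

0.661 mol/L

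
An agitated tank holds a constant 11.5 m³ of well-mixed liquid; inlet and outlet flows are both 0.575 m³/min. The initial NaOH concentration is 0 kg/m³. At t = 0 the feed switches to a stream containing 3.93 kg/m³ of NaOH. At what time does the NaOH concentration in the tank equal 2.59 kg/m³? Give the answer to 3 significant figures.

Mass balance on the solute (V constant): V dC/dt = Q(C_in − C), so τ = V/Q = 20.000 min.
C(t) = C_in + (C₀ − C_in) e^(−t/τ). Set C = 2.59 and solve for t:
e^(−t/τ) = (C − C_in)/(C₀ − C_in) = (2.59 − 3.93)/(0 − 3.93) = 0.34097
t = −τ ln(…) = 20.000 × 1.0760 = 21.519 min.

21.5 min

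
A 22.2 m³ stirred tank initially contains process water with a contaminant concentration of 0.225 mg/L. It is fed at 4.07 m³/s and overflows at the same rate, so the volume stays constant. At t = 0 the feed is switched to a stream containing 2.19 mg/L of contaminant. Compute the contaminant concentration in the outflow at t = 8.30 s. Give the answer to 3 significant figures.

Accumulation = in − out for the solute gives V dC/dt = Q(C_in − C).
Time constant τ = V/Q = 22.2/4.07 = 5.4545 s.
C approaches C_in exponentially: C(t) = C_in + (C₀ − C_in) e^(−t/τ).
C(8.30) = 2.19 + (0.225 − 2.19)·e^(−8.30/5.4545) = 2.19 + (-1.9650)·0.21835 = 1.7609 mg/L.

1.76 mg/L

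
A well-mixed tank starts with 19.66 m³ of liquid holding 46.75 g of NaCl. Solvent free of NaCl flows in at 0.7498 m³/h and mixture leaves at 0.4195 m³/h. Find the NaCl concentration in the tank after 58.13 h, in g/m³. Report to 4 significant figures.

Total volume: dV/dt = Q_in − Q_out = 0.330300 m³/h, so V(t) = 19.66 + 0.330300 t and V(58.13) = 38.8603 m³.
No NaCl enters, so dm/dt = −Q_out · (m/V).
dm/m = −Q_out dt/(V₀ + 0.330300 t); integrating gives ln(m/m₀) = −(Q_out/(Q_in−Q_out)) ln(V/V₀).
m = m₀ (V₀/V)^(Q_out/(Q_in−Q_out)) = 46.75 × (19.66/38.8603)^(1.27006) = 19.6762 g.
C = m/V = 19.6762/38.8603 = 0.506332 g/m³.

0.5063 g/m³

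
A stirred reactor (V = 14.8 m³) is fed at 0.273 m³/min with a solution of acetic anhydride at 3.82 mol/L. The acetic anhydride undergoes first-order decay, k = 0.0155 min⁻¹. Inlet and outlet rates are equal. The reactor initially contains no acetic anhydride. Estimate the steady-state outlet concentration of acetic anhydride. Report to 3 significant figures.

2.08 mol/L

Accumulation = in − out − consumed: V dC/dt = Q C_in − Q C − k V C.
Steady state (dC/dt = 0): C_ss = Q C_in/(Q + kV) = C_in/(1 + kV/Q).
C_ss = 0.273·3.82/(0.273 + 0.0155·14.8) = 1.0429/0.50240 = 2.0758 mol/L.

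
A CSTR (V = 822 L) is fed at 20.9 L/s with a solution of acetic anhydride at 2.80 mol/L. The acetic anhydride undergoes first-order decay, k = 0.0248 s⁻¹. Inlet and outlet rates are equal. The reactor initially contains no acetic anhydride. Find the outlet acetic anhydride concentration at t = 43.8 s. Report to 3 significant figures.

V dC/dt = Q(C_in − C) − k V C.
dC/dt = (Q/V) C_in − (Q/V + k) C; effective rate a = Q/V + k = 0.025426 + 0.0248 = 0.050226 s⁻¹.
C_ss = Q C_in/(Q + kV) = 1.4174 mol/L; C(t) = C_ss + (C₀ − C_ss) e^(−a t).
C(43.8) = 1.4174 + (-1.4174)·e^(−0.050226·43.8) = 1.4174 + (-1.4174)·0.11082 = 1.2604 mol/L.

1.26 mol/L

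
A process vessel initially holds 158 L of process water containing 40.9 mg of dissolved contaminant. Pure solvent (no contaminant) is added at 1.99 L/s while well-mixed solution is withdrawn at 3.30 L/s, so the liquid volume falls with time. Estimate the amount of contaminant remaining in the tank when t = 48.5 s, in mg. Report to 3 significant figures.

Total volume: dV/dt = Q_in − Q_out = -1.3100 L/s, so V(t) = 158 − 1.3100 t and V(48.5) = 94.465 L.
No contaminant enters, so dm/dt = −Q_out · (m/V).
dm/m = −Q_out dt/(V₀ − 1.3100 t); integrating gives ln(m/m₀) = −(Q_out/(Q_in−Q_out)) ln(V/V₀).
m = m₀ (V₀/V)^(Q_out/(Q_in−Q_out)) = 40.9 × (158/94.465)^(-2.5191) = 11.194 mg.

11.2 mg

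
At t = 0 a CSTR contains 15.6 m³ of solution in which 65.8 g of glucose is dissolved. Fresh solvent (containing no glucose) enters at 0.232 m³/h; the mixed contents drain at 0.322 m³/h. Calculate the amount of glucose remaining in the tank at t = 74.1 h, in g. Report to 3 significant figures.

Let m(t) be the amount of glucose. Volume: V(t) = V₀ + (Q_in − Q_out) t = 15.6 − 0.090000 t; V(74.1) = 8.9310 m³.
Solute balance: dm/dt = 0 − Q_out C = −Q_out m/V(t).
Separate: dm/m = −Q_out dt/V(t) ⇒ ln(m/m₀) = −(Q_out/(Q_in−Q_out)) ln(V/V₀).
m = m₀ (V₀/V)^(Q_out/(Q_in−Q_out)) = 65.8 × (15.6/8.9310)^(-3.5778) = 8.9454 g.

8.95 g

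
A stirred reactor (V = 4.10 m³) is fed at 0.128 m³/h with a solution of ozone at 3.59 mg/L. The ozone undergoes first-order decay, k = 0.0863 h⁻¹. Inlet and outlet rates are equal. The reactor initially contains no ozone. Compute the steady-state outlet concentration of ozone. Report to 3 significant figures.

Species balance: V dC/dt = Q C_in − Q C − k V C.
At steady state: 0 = Q C_in − (Q + kV) C_ss, so C_ss = Q C_in/(Q + kV).
C_ss = 0.128·3.59/(0.128 + 0.0863·4.10) = 0.45952/0.48183 = 0.95370 mg/L.

0.954 mg/L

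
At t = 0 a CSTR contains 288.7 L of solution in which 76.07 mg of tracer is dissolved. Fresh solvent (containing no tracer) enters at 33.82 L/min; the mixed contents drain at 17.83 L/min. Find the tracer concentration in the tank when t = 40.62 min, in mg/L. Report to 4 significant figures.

Total volume: dV/dt = Q_in − Q_out = 15.9900 L/min, so V(t) = 288.7 + 15.9900 t and V(40.62) = 938.214 L.
No tracer enters, so dm/dt = −Q_out · (m/V).
dm/m = −Q_out dt/(V₀ + 15.9900 t); integrating gives ln(m/m₀) = −(Q_out/(Q_in−Q_out)) ln(V/V₀).
m = m₀ (V₀/V)^(Q_out/(Q_in−Q_out)) = 76.07 × (288.7/938.214)^(1.11507) = 20.4389 mg.
C = m/V = 20.4389/938.214 = 0.0217849 mg/L.

0.02178 mg/L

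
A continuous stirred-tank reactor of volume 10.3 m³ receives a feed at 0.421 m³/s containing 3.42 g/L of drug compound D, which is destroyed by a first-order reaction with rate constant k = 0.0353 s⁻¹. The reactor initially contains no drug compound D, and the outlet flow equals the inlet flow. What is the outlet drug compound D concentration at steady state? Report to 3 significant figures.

Species balance: V dC/dt = Q C_in − Q C − k V C.
At steady state: 0 = Q C_in − (Q + kV) C_ss, so C_ss = Q C_in/(Q + kV).
C_ss = 0.421·3.42/(0.421 + 0.0353·10.3) = 1.4398/0.78459 = 1.8351 g/L.

1.84 g/L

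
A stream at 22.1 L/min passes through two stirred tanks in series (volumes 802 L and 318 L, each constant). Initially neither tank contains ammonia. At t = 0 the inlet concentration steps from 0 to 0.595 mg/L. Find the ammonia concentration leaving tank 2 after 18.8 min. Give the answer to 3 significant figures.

0.114 mg/L

Species balance on tank i: dCᵢ/dt = (Cᵢ₋₁ − Cᵢ)/τᵢ with τᵢ = Vᵢ/Q.
τ₁ = 802/22.1 = 36.290 min; τ₂ = 318/22.1 = 14.389 min.
Solving the cascade with C₁(0)=C₂(0)=0 gives C₂(t) = C_in[1 − (τ₁ e^(−t/τ₁) − τ₂ e^(−t/τ₂))/(τ₁ − τ₂)].
At t = 18.8: e^(−t/τ₁) = 0.59568, e^(−t/τ₂) = 0.27076.
C₂ = 0.595·[1 − (36.290·0.59568 − 14.389·0.27076)/(21.900)] = 0.595·0.19084 = 0.11355 mg/L.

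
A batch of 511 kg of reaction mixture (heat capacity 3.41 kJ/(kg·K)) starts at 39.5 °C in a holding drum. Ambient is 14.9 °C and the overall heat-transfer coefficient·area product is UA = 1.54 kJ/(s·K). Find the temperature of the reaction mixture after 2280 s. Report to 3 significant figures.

Lumped-capacitance energy balance: M c_p dT/dt = UA(T_amb − T).
dT/dt = (T_ss − T)/τ with T_ss = T_amb = 14.900 °C, τ = M c_p/UA = 511·3.41/1.54 = 1131.5 s.
Integrating: T(t) = T_ss + (T₀ − T_ss) e^(−t/τ).
T(2280) = 14.900 + (24.600)·0.13332 = 18.180 °C.

18.2 °C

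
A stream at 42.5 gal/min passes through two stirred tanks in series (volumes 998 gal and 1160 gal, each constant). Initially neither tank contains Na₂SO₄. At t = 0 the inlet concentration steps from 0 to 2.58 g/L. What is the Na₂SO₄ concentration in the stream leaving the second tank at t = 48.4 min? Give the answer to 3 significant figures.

Species balance on tank i: dCᵢ/dt = (Cᵢ₋₁ − Cᵢ)/τᵢ with τᵢ = Vᵢ/Q.
τ₁ = 998/42.5 = 23.482 min; τ₂ = 1160/42.5 = 27.294 min.
Solving the cascade with C₁(0)=C₂(0)=0 gives C₂(t) = C_in[1 − (τ₁ e^(−t/τ₁) − τ₂ e^(−t/τ₂))/(τ₁ − τ₂)].
At t = 48.4: e^(−t/τ₁) = 0.12731, e^(−t/τ₂) = 0.16978.
C₂ = 2.58·[1 − (23.482·0.12731 − 27.294·0.16978)/(-3.8118)] = 2.58·0.56862 = 1.4670 g/L.

1.47 g/L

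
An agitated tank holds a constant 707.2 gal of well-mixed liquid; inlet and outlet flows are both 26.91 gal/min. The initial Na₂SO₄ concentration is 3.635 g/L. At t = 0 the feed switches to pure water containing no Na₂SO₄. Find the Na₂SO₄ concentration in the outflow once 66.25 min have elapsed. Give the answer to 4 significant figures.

Transient balance on the dissolved component: V dC/dt = Q(C_in − C).
Time constant τ = V/Q = 707.2/26.91 = 26.2802 min.
Solution: C(t) = C_in + (C₀ − C_in) e^(−t/τ).
C(66.25) = 0 + (3.635 − 0)·e^(−66.25/26.2802) = 0 + (3.63500)·0.0803864 = 0.292205 g/L.

0.2922 g/L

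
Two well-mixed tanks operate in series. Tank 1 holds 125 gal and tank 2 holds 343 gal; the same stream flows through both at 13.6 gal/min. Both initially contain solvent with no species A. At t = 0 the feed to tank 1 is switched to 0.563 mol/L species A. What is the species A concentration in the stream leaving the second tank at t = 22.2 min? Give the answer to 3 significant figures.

0.225 mol/L

Each tank obeys Vᵢ dCᵢ/dt = Q(Cᵢ₋₁ − Cᵢ), so τᵢ = Vᵢ/Q.
τ₁ = 125/13.6 = 9.1912 min; τ₂ = 343/13.6 = 25.221 min.
Tank 1: C₁ = C_in(1 − e^(−t/τ₁)). Tank 2 (τ₁ ≠ τ₂): C₂ = C_in[1 − (τ₁ e^(−t/τ₁) − τ₂ e^(−t/τ₂))/(τ₁ − τ₂)].
At t = 22.2: e^(−t/τ₁) = 0.089335, e^(−t/τ₂) = 0.41469.
C₂ = 0.563·[1 − (9.1912·0.089335 − 25.221·0.41469)/(-16.029)] = 0.563·0.39876 = 0.22450 mol/L.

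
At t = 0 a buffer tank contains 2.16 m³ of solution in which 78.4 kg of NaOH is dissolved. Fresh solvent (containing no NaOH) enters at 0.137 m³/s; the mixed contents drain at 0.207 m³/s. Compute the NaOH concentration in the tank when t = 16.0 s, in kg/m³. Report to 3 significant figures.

Total volume: dV/dt = Q_in − Q_out = -0.070000 m³/s, so V(t) = 2.16 − 0.070000 t and V(16.0) = 1.0400 m³.
No NaOH enters, so dm/dt = −Q_out · (m/V).
Separate: dm/m = −Q_out dt/V(t) ⇒ ln(m/m₀) = −(Q_out/(Q_in−Q_out)) ln(V/V₀).
m = m₀ (V₀/V)^(Q_out/(Q_in−Q_out)) = 78.4 × (2.16/1.0400)^(-2.9571) = 9.0294 kg.
C = m/V = 9.0294/1.0400 = 8.6821 kg/m³.

8.68 kg/m³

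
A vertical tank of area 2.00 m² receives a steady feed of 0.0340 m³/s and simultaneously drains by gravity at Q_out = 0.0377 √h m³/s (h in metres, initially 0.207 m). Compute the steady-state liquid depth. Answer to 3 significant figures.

0.813 m

A dh/dt = Q_in − 0.0377 √h. Steady state requires inflow = outflow:
Q_in = 0.0377 √h_ss ⇒ √h_ss = 0.0340/0.0377 = 0.90186.
h_ss = 0.90186² = 0.81335 m. (Since h₀ = 0.207 m < h_ss, the level will rise toward this value.)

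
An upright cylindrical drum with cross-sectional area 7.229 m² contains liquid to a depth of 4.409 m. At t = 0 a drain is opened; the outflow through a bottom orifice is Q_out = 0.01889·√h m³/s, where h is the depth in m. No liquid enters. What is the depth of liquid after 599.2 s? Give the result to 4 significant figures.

1.734 m

Unsteady balance on liquid volume: A dh/dt = −0.01889 √h.
This is separable: 2 d(√h)/dt = −0.01889/A, so √h = √h₀ − (0.01889/(2A)) t.
√h = √4.409 − 0.01889·599.2/(2·7.229) = 2.09976 − 0.782881 = 1.31688.
h = 1.31688² = 1.73418 m.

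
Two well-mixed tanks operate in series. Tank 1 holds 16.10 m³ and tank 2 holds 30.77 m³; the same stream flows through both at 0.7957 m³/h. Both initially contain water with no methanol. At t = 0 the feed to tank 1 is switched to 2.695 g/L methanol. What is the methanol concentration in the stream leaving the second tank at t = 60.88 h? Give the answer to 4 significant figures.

1.670 g/L

Each tank obeys Vᵢ dCᵢ/dt = Q(Cᵢ₋₁ − Cᵢ), so τᵢ = Vᵢ/Q.
τ₁ = 16.10/0.7957 = 20.2338 h; τ₂ = 30.77/0.7957 = 38.6704 h.
Tank 1: C₁ = C_in(1 − e^(−t/τ₁)). Tank 2 (τ₁ ≠ τ₂): C₂ = C_in[1 − (τ₁ e^(−t/τ₁) − τ₂ e^(−t/τ₂))/(τ₁ − τ₂)].
At t = 60.88: e^(−t/τ₁) = 0.0493492, e^(−t/τ₂) = 0.207146.
C₂ = 2.695·[1 − (20.2338·0.0493492 − 38.6704·0.207146)/(-18.4366)] = 2.695·0.619676 = 1.67003 g/L.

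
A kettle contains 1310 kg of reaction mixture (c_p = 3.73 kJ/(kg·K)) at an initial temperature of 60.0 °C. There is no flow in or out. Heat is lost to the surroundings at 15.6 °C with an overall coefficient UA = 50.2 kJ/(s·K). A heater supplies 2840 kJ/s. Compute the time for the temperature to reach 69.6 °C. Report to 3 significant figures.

151 s

Lumped-capacitance energy balance: M c_p dT/dt = UA(T_amb − T) + Q̇.
τ = M c_p/UA = 97.337 s; T_ss = T_amb + Q̇/UA = 15.6 + 2840/50.2 = 72.174 °C.
T(t) = T_ss + (T₀ − T_ss)e^(−t/τ); set T = 69.6:
t = −τ ln[(T − T_ss)/(T₀ − T_ss)] = −97.337 · ln(0.21142) = 151.25 s.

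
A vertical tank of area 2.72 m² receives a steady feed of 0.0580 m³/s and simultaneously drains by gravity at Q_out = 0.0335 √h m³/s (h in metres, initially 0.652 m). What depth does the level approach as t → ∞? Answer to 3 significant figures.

A dh/dt = Q_in − 0.0335 √h. Steady state requires inflow = outflow:
Q_in = 0.0335 √h_ss ⇒ √h_ss = 0.0580/0.0335 = 1.7313.
h_ss = 1.7313² = 2.9975 m. (Since h₀ = 0.652 m < h_ss, the level will rise toward this value.)

3.00 m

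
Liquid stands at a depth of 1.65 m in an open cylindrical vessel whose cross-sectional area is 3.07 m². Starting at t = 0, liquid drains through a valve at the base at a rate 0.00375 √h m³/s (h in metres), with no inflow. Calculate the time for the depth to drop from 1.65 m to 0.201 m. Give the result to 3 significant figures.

1370 s

Unsteady balance on liquid volume: A dh/dt = −0.00375 √h.
∫ h^(−1/2) dh = −(0.00375/A) ∫ dt, giving 2√h = 2√h₀ − (0.00375/A) t.
t = 2A(√h₀ − √h)/0.00375 = 2·3.07·(√1.65 − √0.201)/0.00375
  = 6.1400 × (1.2845 − 0.44833) / 0.00375 = 1369.1 s.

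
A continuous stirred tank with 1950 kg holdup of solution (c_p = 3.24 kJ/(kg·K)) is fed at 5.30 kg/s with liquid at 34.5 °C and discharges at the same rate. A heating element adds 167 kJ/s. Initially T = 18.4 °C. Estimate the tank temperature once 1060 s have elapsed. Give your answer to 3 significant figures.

42.8 °C

Energy balance: M c_p dT/dt = ṁ c_p (T_in − T) + 167.
Rearrange: dT/dt = (T_ss − T)/τ with τ = M/ṁ = 367.92 s and T_ss = T_in + Q̇/(ṁ c_p) = 44.225 °C.
T approaches T_ss exponentially: T(t) = T_ss + (T₀ − T_ss) e^(−t/τ).
T(1060) = 44.225 + (-25.825)·e^(−1060/367.92) = 44.225 + (-25.825)·0.056077 = 42.777 °C.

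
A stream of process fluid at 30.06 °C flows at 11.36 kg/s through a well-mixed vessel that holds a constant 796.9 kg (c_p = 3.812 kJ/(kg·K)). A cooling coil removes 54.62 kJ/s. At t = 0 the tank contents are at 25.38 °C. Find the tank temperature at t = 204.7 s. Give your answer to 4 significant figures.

28.61 °C

M c_p dT/dt = ṁ c_p (T_in − T) − Q̇.
τ = M/ṁ = 70.1496 s; T_ss = T_in − Q̇/(ṁ c_p) = 30.06 − 54.62/(11.36·3.812) = 28.7987 °C.
T approaches T_ss exponentially: T(t) = T_ss + (T₀ − T_ss) e^(−t/τ).
T(204.7) = 28.7987 + (-3.41869)·e^(−204.7/70.1496) = 28.7987 + (-3.41869)·0.0540391 = 28.6140 °C.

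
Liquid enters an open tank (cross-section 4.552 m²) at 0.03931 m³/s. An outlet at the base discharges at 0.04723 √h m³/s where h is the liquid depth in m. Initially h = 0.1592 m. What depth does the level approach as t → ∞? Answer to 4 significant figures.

0.6927 m

Accumulation of liquid (constant cross-section A): A dh/dt = Q_in − 0.04723 √h. At steady state dh/dt = 0:
Q_in = 0.04723 √h_ss ⇒ √h_ss = 0.03931/0.04723 = 0.832310.
h_ss = 0.832310² = 0.692740 m. (Since h₀ = 0.1592 m < h_ss, the level will rise toward this value.)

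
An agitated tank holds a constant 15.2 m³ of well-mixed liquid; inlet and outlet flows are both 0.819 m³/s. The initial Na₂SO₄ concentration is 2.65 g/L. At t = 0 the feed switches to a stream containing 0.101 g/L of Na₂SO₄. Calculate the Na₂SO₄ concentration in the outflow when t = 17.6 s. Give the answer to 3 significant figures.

Unsteady species balance (constant V, well mixed): V dC/dt = Q(C_in − C).
Time constant τ = V/Q = 15.2/0.819 = 18.559 s.
This is linear first-order; C(t) = C_in + (C₀ − C_in) e^(−t/τ).
C(17.6) = 0.101 + (2.65 − 0.101)·e^(−17.6/18.559) = 0.101 + (2.5490)·0.38739 = 1.0885 g/L.

1.09 g/L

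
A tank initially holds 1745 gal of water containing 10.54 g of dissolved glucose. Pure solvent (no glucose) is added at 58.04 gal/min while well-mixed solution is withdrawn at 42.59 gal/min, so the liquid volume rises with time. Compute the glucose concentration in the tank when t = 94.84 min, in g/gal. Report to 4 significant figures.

Total volume: dV/dt = Q_in − Q_out = 15.4500 gal/min, so V(t) = 1745 + 15.4500 t and V(94.84) = 3210.28 gal.
Solute balance: dm/dt = 0 − Q_out C = −Q_out m/V(t).
Separate: dm/m = −Q_out dt/V(t) ⇒ ln(m/m₀) = −(Q_out/(Q_in−Q_out)) ln(V/V₀).
m = m₀ (V₀/V)^(Q_out/(Q_in−Q_out)) = 10.54 × (1745/3210.28)^(2.75663) = 1.96349 g.
C = m/V = 1.96349/3210.28 = 0.000611627 g/gal.

0.0006116 g/gal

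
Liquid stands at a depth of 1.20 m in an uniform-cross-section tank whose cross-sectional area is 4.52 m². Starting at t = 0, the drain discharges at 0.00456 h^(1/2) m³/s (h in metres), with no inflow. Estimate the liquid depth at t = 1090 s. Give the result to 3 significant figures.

0.298 m

A dh/dt = −Q_out = −0.00456 √h.
∫ h^(−1/2) dh = −(0.00456/A) ∫ dt, giving 2√h = 2√h₀ − (0.00456/A) t.
√h = √1.20 − 0.00456·1090/(2·4.52) = 1.0954 − 0.54982 = 0.54562.
h = 0.54562² = 0.29770 m.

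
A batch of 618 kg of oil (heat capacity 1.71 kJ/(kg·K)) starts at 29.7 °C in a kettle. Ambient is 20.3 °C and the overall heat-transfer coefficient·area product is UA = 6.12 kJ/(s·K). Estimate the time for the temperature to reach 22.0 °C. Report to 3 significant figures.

295 s

M c_p dT/dt = −UA(T − T_amb).
τ = M c_p/UA = 172.68 s; T_ss = T_amb = 20.300 °C.
T(t) = T_ss + (T₀ − T_ss)e^(−t/τ); set T = 22.0:
t = −τ ln[(T − T_ss)/(T₀ − T_ss)] = −172.68 · ln(0.18085) = 295.29 s.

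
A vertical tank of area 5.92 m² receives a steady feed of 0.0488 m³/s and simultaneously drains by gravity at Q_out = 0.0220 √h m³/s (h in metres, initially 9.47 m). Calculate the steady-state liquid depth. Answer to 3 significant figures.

A dh/dt = Q_in − 0.0220 √h. Steady state requires inflow = outflow:
Q_in = 0.0220 √h_ss ⇒ √h_ss = 0.0488/0.0220 = 2.2182.
h_ss = 2.2182² = 4.9203 m. (Since h₀ = 9.47 m > h_ss, the level will fall toward this value.)

4.92 m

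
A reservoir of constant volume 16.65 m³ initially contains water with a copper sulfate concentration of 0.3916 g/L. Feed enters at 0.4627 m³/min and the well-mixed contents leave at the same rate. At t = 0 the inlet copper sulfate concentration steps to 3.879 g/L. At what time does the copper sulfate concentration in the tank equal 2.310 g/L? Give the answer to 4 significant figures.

Unsteady species balance (constant V, well mixed): V dC/dt = Q(C_in − C), so τ = V/Q = 35.9844 min.
C(t) = C_in + (C₀ − C_in) e^(−t/τ). Set C = 2.310 and solve for t:
e^(−t/τ) = (C − C_in)/(C₀ − C_in) = (2.310 − 3.879)/(0.3916 − 3.879) = 0.449905
t = −τ ln(…) = 35.9844 × 0.798718 = 28.7414 min.

28.74 min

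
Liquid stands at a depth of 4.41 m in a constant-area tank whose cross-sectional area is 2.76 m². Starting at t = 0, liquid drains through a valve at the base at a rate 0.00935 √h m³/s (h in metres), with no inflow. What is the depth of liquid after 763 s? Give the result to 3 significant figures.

A dh/dt = −Q_out = −0.00935 √h.
This is separable: 2 d(√h)/dt = −0.00935/A, so √h = √h₀ − (0.00935/(2A)) t.
√h = √4.41 − 0.00935·763/(2·2.76) = 2.1000 − 1.2924 = 0.80760.
h = 0.80760² = 0.65222 m.

0.652 m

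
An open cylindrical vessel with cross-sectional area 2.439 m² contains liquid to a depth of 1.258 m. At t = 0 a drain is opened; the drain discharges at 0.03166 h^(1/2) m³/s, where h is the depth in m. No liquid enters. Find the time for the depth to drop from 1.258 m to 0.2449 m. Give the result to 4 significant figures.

96.56 s

A dh/dt = −Q_out = −0.03166 √h.
Separate and integrate: 2(√h − √h₀) = −(0.03166/A) t.
t = 2A(√h₀ − √h)/0.03166 = 2·2.439·(√1.258 − √0.2449)/0.03166
  = 4.87800 × (1.12161 − 0.494874) / 0.03166 = 96.5635 s.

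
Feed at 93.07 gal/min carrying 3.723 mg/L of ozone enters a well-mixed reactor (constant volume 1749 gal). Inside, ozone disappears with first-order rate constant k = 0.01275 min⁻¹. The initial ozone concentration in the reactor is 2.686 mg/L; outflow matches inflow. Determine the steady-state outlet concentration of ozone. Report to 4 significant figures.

3.003 mg/L

Species balance: V dC/dt = Q C_in − Q C − k V C.
At steady state: 0 = Q C_in − (Q + kV) C_ss, so C_ss = Q C_in/(Q + kV).
C_ss = 93.07·3.723/(93.07 + 0.01275·1749) = 346.500/115.370 = 3.00338 mg/L.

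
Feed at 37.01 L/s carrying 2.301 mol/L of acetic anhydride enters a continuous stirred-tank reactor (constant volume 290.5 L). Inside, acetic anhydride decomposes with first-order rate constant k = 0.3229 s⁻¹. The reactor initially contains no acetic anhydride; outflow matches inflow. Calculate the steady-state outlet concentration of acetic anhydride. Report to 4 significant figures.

V dC/dt = Q(C_in − C) − k V C.
At steady state: 0 = Q C_in − (Q + kV) C_ss, so C_ss = Q C_in/(Q + kV).
C_ss = 37.01·2.301/(37.01 + 0.3229·290.5) = 85.1600/130.812 = 0.651008 mol/L.

0.6510 mol/L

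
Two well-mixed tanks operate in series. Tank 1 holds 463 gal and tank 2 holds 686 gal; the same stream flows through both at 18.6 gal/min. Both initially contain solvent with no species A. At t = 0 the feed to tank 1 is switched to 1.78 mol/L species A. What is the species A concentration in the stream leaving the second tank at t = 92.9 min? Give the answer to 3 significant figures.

1.43 mol/L

Each tank obeys Vᵢ dCᵢ/dt = Q(Cᵢ₋₁ − Cᵢ), so τᵢ = Vᵢ/Q.
τ₁ = 463/18.6 = 24.892 min; τ₂ = 686/18.6 = 36.882 min.
Tank 1: C₁ = C_in(1 − e^(−t/τ₁)). Tank 2 (τ₁ ≠ τ₂): C₂ = C_in[1 − (τ₁ e^(−t/τ₁) − τ₂ e^(−t/τ₂))/(τ₁ − τ₂)].
At t = 92.9: e^(−t/τ₁) = 0.023944, e^(−t/τ₂) = 0.080551.
C₂ = 1.78·[1 − (24.892·0.023944 − 36.882·0.080551)/(-11.989)] = 1.78·0.80192 = 1.4274 mol/L.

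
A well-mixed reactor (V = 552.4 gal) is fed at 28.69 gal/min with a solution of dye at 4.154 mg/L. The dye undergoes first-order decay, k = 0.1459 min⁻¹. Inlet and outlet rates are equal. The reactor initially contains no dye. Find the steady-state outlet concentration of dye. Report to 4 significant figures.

V dC/dt = Q(C_in − C) − k V C.
Steady state (dC/dt = 0): C_ss = Q C_in/(Q + kV) = C_in/(1 + kV/Q).
C_ss = 28.69·4.154/(28.69 + 0.1459·552.4) = 119.178/109.285 = 1.09053 mg/L.

1.091 mg/L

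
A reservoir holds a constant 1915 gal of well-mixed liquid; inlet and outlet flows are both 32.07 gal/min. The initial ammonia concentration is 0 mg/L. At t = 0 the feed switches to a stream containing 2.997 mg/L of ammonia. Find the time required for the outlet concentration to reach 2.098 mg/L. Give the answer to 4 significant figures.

71.90 min

Species balance on the tank: V dC/dt = Q(C_in − C), so τ = V/Q = 59.7131 min.
C(t) = C_in + (C₀ − C_in) e^(−t/τ). Set C = 2.098 and solve for t:
e^(−t/τ) = (C − C_in)/(C₀ − C_in) = (2.098 − 2.997)/(0 − 2.997) = 0.299967
t = −τ ln(…) = 59.7131 × 1.20408 = 71.8996 min.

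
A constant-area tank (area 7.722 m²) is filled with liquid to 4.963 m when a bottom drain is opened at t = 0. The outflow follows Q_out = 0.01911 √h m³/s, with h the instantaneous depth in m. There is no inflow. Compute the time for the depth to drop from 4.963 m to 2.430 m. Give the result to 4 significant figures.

540.6 s

A dh/dt = −Q_out = −0.01911 √h.
Separate and integrate: 2(√h − √h₀) = −(0.01911/A) t.
t = 2A(√h₀ − √h)/0.01911 = 2·7.722·(√4.963 − √2.430)/0.01911
  = 15.4440 × (2.22778 − 1.55885) / 0.01911 = 540.607 s.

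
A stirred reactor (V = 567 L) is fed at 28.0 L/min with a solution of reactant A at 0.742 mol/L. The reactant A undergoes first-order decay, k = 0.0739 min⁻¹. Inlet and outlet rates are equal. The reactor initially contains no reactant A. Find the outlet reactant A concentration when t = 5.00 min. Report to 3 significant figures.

0.137 mol/L

Species balance: V dC/dt = Q C_in − Q C − k V C.
dC/dt = (Q/V) C_in − (Q/V + k) C; effective rate a = Q/V + k = 0.049383 + 0.0739 = 0.12328 min⁻¹.
C_ss = Q C_in/(Q + kV) = 0.29722 mol/L; C(t) = C_ss + (C₀ − C_ss) e^(−a t).
C(5.00) = 0.29722 + (-0.29722)·e^(−0.12328·5.00) = 0.29722 + (-0.29722)·0.53988 = 0.13676 mol/L.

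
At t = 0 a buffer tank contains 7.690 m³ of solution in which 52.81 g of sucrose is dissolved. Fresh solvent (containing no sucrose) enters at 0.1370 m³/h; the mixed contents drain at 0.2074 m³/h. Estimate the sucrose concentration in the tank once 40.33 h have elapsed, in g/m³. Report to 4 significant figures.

Let m(t) be the amount of sucrose. Volume: V(t) = V₀ + (Q_in − Q_out) t = 7.690 − 0.0704000 t; V(40.33) = 4.85077 m³.
Solute balance: dm/dt = 0 − Q_out C = −Q_out m/V(t).
Separate: dm/m = −Q_out dt/V(t) ⇒ ln(m/m₀) = −(Q_out/(Q_in−Q_out)) ln(V/V₀).
m = m₀ (V₀/V)^(Q_out/(Q_in−Q_out)) = 52.81 × (7.690/4.85077)^(-2.94602) = 13.5885 g.
C = m/V = 13.5885/4.85077 = 2.80130 g/m³.

2.801 g/m³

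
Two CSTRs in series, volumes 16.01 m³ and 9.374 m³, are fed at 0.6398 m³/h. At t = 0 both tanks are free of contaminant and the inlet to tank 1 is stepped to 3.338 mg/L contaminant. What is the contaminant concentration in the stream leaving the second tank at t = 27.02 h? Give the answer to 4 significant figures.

1.348 mg/L

Time constants: τᵢ = Vᵢ/Q for each well-mixed tank.
τ₁ = 16.01/0.6398 = 25.0234 h; τ₂ = 9.374/0.6398 = 14.6515 h.
Solving the cascade with C₁(0)=C₂(0)=0 gives C₂(t) = C_in[1 − (τ₁ e^(−t/τ₁) − τ₂ e^(−t/τ₂))/(τ₁ − τ₂)].
At t = 27.02: e^(−t/τ₁) = 0.339668, e^(−t/τ₂) = 0.158154.
C₂ = 3.338·[1 − (25.0234·0.339668 − 14.6515·0.158154)/(10.3720)] = 3.338·0.403926 = 1.34831 mg/L.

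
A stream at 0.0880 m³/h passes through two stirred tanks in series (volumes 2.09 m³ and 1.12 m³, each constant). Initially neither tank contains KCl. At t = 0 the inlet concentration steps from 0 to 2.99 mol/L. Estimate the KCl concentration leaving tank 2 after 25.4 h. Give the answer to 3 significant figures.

1.25 mol/L

Each tank obeys Vᵢ dCᵢ/dt = Q(Cᵢ₋₁ − Cᵢ), so τᵢ = Vᵢ/Q.
τ₁ = 2.09/0.0880 = 23.750 h; τ₂ = 1.12/0.0880 = 12.727 h.
Solving the cascade with C₁(0)=C₂(0)=0 gives C₂(t) = C_in[1 − (τ₁ e^(−t/τ₁) − τ₂ e^(−t/τ₂))/(τ₁ − τ₂)].
At t = 25.4: e^(−t/τ₁) = 0.34319, e^(−t/τ₂) = 0.13592.
C₂ = 2.99·[1 − (23.750·0.34319 − 12.727·0.13592)/(11.023)] = 2.99·0.41749 = 1.2483 mol/L.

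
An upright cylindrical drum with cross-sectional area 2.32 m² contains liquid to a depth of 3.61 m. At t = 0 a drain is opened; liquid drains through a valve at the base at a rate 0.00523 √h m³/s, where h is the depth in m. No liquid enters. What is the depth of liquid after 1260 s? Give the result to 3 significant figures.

0.230 m

Accumulation of liquid (constant cross-section A): A dh/dt = −0.00523 √h.
This is separable: 2 d(√h)/dt = −0.00523/A, so √h = √h₀ − (0.00523/(2A)) t.
√h = √3.61 − 0.00523·1260/(2·2.32) = 1.9000 − 1.4202 = 0.47978.
h = 0.47978² = 0.23019 m.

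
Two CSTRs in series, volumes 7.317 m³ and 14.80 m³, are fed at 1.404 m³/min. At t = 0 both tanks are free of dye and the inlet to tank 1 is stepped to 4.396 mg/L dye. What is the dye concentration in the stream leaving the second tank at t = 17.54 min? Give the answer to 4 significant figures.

Time constants: τᵢ = Vᵢ/Q for each well-mixed tank.
τ₁ = 7.317/1.404 = 5.21154 min; τ₂ = 14.80/1.404 = 10.5413 min.
Solving the cascade with C₁(0)=C₂(0)=0 gives C₂(t) = C_in[1 − (τ₁ e^(−t/τ₁) − τ₂ e^(−t/τ₂))/(τ₁ − τ₂)].
At t = 17.54: e^(−t/τ₁) = 0.0345410, e^(−t/τ₂) = 0.189393.
C₂ = 4.396·[1 − (5.21154·0.0345410 − 10.5413·0.189393)/(-5.32977)] = 4.396·0.659190 = 2.89780 mg/L.

2.898 mg/L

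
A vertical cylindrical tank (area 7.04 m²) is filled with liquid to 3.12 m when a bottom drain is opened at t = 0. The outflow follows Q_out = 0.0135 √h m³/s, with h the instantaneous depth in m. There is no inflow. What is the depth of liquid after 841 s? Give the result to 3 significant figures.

0.922 m

Unsteady balance on liquid volume: A dh/dt = −0.0135 √h.
∫ h^(−1/2) dh = −(0.0135/A) ∫ dt, giving 2√h = 2√h₀ − (0.0135/A) t.
√h = √3.12 − 0.0135·841/(2·7.04) = 1.7664 − 0.80636 = 0.96000.
h = 0.96000² = 0.92159 m.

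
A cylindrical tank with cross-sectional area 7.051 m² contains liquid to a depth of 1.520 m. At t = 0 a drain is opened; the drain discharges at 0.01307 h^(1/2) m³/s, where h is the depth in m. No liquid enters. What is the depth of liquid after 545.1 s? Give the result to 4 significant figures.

Mass balance (ρ constant): A dh/dt = −0.01307 √h.
Separate and integrate: 2(√h − √h₀) = −(0.01307/A) t.
√h = √1.520 − 0.01307·545.1/(2·7.051) = 1.23288 − 0.505209 = 0.727674.
h = 0.727674² = 0.529509 m.

0.5295 m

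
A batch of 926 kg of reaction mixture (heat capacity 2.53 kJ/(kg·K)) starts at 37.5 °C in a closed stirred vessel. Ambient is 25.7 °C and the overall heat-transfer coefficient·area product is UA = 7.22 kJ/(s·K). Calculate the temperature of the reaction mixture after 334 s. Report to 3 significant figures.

29.9 °C

Unsteady energy balance on the tank contents: M c_p dT/dt = −UA(T − T_amb).
dT/dt = (T_ss − T)/τ with T_ss = T_amb = 25.700 °C, τ = M c_p/UA = 926·2.53/7.22 = 324.48 s.
T approaches T_ss exponentially: T(t) = T_ss + (T₀ − T_ss) e^(−t/τ).
T(334) = 25.700 + (11.800)·0.35725 = 29.916 °C.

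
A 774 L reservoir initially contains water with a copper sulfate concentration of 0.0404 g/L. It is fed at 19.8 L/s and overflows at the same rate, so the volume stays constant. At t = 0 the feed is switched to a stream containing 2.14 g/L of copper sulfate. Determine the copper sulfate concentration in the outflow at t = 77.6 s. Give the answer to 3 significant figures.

1.85 g/L

Transient balance on the dissolved component: V dC/dt = Q(C_in − C).
Time constant τ = V/Q = 774/19.8 = 39.091 s.
Integrating: C(t) = C_in + (C₀ − C_in) e^(−t/τ).
C(77.6) = 2.14 + (0.0404 − 2.14)·e^(−77.6/39.091) = 2.14 + (-2.0996)·0.13736 = 1.8516 g/L.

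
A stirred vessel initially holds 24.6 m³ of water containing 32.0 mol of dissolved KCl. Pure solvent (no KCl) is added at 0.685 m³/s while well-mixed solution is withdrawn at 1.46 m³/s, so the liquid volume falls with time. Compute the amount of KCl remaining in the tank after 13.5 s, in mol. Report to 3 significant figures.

11.3 mol

Total volume: dV/dt = Q_in − Q_out = -0.77500 m³/s, so V(t) = 24.6 − 0.77500 t and V(13.5) = 14.138 m³.
Species balance (pure solvent in): dm/dt = −Q_out · m/V(t).
dm/m = −Q_out dt/(V₀ − 0.77500 t); integrating gives ln(m/m₀) = −(Q_out/(Q_in−Q_out)) ln(V/V₀).
m = m₀ (V₀/V)^(Q_out/(Q_in−Q_out)) = 32.0 × (24.6/14.138)^(-1.8839) = 11.271 mol.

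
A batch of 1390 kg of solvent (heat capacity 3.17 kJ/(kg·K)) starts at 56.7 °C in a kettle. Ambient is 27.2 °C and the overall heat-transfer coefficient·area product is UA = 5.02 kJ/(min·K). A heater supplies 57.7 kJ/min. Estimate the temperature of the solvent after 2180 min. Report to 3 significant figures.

40.2 °C

Lumped-capacitance energy balance: M c_p dT/dt = UA(T_amb − T) + Q̇.
dT/dt = (T_ss − T)/τ with T_ss = T_amb + Q̇/UA = 27.2 + 57.7/5.02 = 38.694 °C, τ = M c_p/UA = 1390·3.17/5.02 = 877.75 min.
T approaches T_ss exponentially: T(t) = T_ss + (T₀ − T_ss) e^(−t/τ).
T(2180) = 38.694 + (18.006)·0.083440 = 40.196 °C.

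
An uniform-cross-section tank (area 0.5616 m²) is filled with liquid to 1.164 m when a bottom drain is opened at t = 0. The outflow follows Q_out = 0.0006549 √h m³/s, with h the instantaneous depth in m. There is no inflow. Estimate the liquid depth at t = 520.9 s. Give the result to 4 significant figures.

0.6009 m

A dh/dt = −Q_out = −0.0006549 √h.
Separate and integrate: 2(√h − √h₀) = −(0.0006549/A) t.
√h = √1.164 − 0.0006549·520.9/(2·0.5616) = 1.07889 − 0.303719 = 0.775169.
h = 0.775169² = 0.600887 m.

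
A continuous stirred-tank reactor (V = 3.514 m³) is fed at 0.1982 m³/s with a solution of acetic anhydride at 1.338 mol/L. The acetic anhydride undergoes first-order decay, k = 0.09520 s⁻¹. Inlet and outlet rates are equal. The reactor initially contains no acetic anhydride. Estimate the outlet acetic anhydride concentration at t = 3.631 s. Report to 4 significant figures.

Species balance: V dC/dt = Q C_in − Q C − k V C.
dC/dt = (Q/V) C_in − (Q/V + k) C; effective rate a = Q/V + k = 0.0564030 + 0.09520 = 0.151603 s⁻¹.
C_ss = Q C_in/(Q + kV) = 0.497795 mol/L; C(t) = C_ss + (C₀ − C_ss) e^(−a t).
C(3.631) = 0.497795 + (-0.497795)·e^(−0.151603·3.631) = 0.497795 + (-0.497795)·0.576679 = 0.210727 mol/L.

0.2107 mol/L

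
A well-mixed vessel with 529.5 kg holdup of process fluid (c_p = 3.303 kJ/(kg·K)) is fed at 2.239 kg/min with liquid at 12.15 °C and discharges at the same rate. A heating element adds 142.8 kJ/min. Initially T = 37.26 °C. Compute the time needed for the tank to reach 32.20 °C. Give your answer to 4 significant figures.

Unsteady energy balance on the tank contents: M c_p dT/dt = ṁ c_p (T_in − T) + 142.8.
τ = M/ṁ = 236.490 min; T_ss = T_in + Q̇/(ṁ c_p) = 31.4593 °C.
T(t) = T_ss + (T₀ − T_ss) e^(−t/τ). Set T = 32.20:
e^(−t/τ) = (32.20 − 31.4593)/(37.26 − 31.4593) = 0.127698
t = −236.490 · ln(0.127698) = 486.716 min.

486.7 min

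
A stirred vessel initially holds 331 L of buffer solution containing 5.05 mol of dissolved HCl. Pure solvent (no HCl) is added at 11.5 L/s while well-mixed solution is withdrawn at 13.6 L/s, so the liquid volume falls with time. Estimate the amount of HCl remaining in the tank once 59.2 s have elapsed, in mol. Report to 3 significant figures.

Let m(t) be the amount of HCl. Volume: V(t) = V₀ + (Q_in − Q_out) t = 331 − 2.1000 t; V(59.2) = 206.68 L.
Solute balance: dm/dt = 0 − Q_out C = −Q_out m/V(t).
Separate: dm/m = −Q_out dt/V(t) ⇒ ln(m/m₀) = −(Q_out/(Q_in−Q_out)) ln(V/V₀).
m = m₀ (V₀/V)^(Q_out/(Q_in−Q_out)) = 5.05 × (331/206.68)^(-6.4762) = 0.23918 mol.

0.239 mol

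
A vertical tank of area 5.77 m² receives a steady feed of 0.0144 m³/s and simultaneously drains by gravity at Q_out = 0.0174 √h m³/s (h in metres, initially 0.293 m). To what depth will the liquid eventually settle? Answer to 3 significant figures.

0.685 m

A dh/dt = Q_in − 0.0174 √h. Steady state requires inflow = outflow:
Q_in = 0.0174 √h_ss ⇒ √h_ss = 0.0144/0.0174 = 0.82759.
h_ss = 0.82759² = 0.68490 m. (Since h₀ = 0.293 m < h_ss, the level will rise toward this value.)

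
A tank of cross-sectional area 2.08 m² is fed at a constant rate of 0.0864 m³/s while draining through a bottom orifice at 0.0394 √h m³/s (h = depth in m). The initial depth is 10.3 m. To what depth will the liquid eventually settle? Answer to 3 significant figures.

A dh/dt = Q_in − 0.0394 √h. Steady state requires inflow = outflow:
Q_in = 0.0394 √h_ss ⇒ √h_ss = 0.0864/0.0394 = 2.1929.
h_ss = 2.1929² = 4.8088 m. (Since h₀ = 10.3 m > h_ss, the level will fall toward this value.)

4.81 m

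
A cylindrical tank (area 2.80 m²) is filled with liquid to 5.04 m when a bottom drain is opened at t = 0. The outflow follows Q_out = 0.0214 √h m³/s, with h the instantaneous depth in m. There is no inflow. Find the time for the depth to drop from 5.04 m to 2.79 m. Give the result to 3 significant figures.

Volume balance on the tank: A dh/dt = −0.0214 √h.
∫ h^(−1/2) dh = −(0.0214/A) ∫ dt, giving 2√h = 2√h₀ − (0.0214/A) t.
t = 2A(√h₀ − √h)/0.0214 = 2·2.80·(√5.04 − √2.79)/0.0214
  = 5.6000 × (2.2450 − 1.6703) / 0.0214 = 150.38 s.

150 s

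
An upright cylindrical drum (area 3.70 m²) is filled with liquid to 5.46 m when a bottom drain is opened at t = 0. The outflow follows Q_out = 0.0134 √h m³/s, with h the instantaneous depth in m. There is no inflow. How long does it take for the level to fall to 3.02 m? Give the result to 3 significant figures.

331 s

A dh/dt = −Q_out = −0.0134 √h.
Separate and integrate: 2(√h − √h₀) = −(0.0134/A) t.
t = 2A(√h₀ − √h)/0.0134 = 2·3.70·(√5.46 − √3.02)/0.0134
  = 7.4000 × (2.3367 − 1.7378) / 0.0134 = 330.71 s.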